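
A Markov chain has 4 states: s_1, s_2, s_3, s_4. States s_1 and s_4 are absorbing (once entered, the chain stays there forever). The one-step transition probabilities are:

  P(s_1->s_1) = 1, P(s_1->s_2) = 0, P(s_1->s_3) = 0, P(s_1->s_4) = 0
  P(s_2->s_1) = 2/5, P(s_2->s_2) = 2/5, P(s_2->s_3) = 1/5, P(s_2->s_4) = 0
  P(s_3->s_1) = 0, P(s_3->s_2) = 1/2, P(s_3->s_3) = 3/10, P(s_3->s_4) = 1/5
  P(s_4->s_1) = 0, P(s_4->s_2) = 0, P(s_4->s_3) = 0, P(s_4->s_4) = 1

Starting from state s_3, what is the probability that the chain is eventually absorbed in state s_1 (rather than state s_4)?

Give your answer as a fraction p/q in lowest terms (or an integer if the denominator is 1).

Answer: 5/8

Derivation:
Let a_i = P(absorbed in s_1 | start in state i).
Boundary conditions: a_s_1 = 1, a_s_4 = 0.
For each transient state i, a_i = sum_j P(i->j) * a_j:
  a_s_2 = 2/5*a_s_1 + 2/5*a_s_2 + 1/5*a_s_3 + 0*a_s_4
  a_s_3 = 0*a_s_1 + 1/2*a_s_2 + 3/10*a_s_3 + 1/5*a_s_4

Substituting a_s_1 = 1 and a_s_4 = 0, rearrange to (I - Q) a = r where r[i] = P(i -> s_1):
  [3/5, -1/5] . (a_s_2, a_s_3) = 2/5
  [-1/2, 7/10] . (a_s_2, a_s_3) = 0

Solving yields:
  a_s_2 = 7/8
  a_s_3 = 5/8

Starting state is s_3, so the absorption probability is a_s_3 = 5/8.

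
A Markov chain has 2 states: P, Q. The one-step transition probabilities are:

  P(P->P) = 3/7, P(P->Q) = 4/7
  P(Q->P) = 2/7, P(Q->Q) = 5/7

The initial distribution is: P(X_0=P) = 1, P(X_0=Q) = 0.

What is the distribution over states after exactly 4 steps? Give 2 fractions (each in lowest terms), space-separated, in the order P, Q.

Answer: 801/2401 1600/2401

Derivation:
Propagating the distribution step by step (d_{t+1} = d_t * P):
d_0 = (P=1, Q=0)
  d_1[P] = 1*3/7 + 0*2/7 = 3/7
  d_1[Q] = 1*4/7 + 0*5/7 = 4/7
d_1 = (P=3/7, Q=4/7)
  d_2[P] = 3/7*3/7 + 4/7*2/7 = 17/49
  d_2[Q] = 3/7*4/7 + 4/7*5/7 = 32/49
d_2 = (P=17/49, Q=32/49)
  d_3[P] = 17/49*3/7 + 32/49*2/7 = 115/343
  d_3[Q] = 17/49*4/7 + 32/49*5/7 = 228/343
d_3 = (P=115/343, Q=228/343)
  d_4[P] = 115/343*3/7 + 228/343*2/7 = 801/2401
  d_4[Q] = 115/343*4/7 + 228/343*5/7 = 1600/2401
d_4 = (P=801/2401, Q=1600/2401)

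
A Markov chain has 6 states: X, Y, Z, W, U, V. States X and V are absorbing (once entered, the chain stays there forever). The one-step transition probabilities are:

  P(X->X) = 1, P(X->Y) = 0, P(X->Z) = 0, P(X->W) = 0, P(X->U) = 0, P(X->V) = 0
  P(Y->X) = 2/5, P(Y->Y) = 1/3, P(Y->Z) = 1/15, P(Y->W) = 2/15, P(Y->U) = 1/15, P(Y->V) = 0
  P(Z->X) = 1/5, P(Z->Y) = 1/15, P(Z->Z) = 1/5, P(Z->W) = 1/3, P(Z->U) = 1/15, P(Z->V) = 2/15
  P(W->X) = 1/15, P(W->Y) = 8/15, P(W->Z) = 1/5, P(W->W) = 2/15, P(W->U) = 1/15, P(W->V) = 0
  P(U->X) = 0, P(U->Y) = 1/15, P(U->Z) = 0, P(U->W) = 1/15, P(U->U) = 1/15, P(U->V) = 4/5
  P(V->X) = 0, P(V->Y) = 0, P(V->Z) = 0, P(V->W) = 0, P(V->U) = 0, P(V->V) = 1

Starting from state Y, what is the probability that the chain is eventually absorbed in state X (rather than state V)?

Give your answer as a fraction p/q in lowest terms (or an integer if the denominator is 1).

Let a_i = P(absorbed in X | start in state i).
Boundary conditions: a_X = 1, a_V = 0.
For each transient state i, a_i = sum_j P(i->j) * a_j:
  a_Y = 2/5*a_X + 1/3*a_Y + 1/15*a_Z + 2/15*a_W + 1/15*a_U + 0*a_V
  a_Z = 1/5*a_X + 1/15*a_Y + 1/5*a_Z + 1/3*a_W + 1/15*a_U + 2/15*a_V
  a_W = 1/15*a_X + 8/15*a_Y + 1/5*a_Z + 2/15*a_W + 1/15*a_U + 0*a_V
  a_U = 0*a_X + 1/15*a_Y + 0*a_Z + 1/15*a_W + 1/15*a_U + 4/5*a_V

Substituting a_X = 1 and a_V = 0, rearrange to (I - Q) a = r where r[i] = P(i -> X):
  [2/3, -1/15, -2/15, -1/15] . (a_Y, a_Z, a_W, a_U) = 2/5
  [-1/15, 4/5, -1/3, -1/15] . (a_Y, a_Z, a_W, a_U) = 1/5
  [-8/15, -1/5, 13/15, -1/15] . (a_Y, a_Z, a_W, a_U) = 1/15
  [-1/15, 0, -1/15, 14/15] . (a_Y, a_Z, a_W, a_U) = 0

Solving yields:
  a_Y = 12977/15781
  a_Z = 10027/15781
  a_W = 11649/15781
  a_U = 1759/15781

Starting state is Y, so the absorption probability is a_Y = 12977/15781.

Answer: 12977/15781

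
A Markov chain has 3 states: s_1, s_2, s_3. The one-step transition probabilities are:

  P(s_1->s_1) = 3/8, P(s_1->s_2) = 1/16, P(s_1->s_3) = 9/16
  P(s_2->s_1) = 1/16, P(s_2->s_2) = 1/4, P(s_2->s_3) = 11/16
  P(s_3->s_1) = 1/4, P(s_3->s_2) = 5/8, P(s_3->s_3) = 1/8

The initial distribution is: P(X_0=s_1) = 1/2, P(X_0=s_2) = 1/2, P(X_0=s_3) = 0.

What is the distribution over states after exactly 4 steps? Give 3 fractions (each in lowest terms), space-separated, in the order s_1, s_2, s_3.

Answer: 28165/131072 51641/131072 25633/65536

Derivation:
Propagating the distribution step by step (d_{t+1} = d_t * P):
d_0 = (s_1=1/2, s_2=1/2, s_3=0)
  d_1[s_1] = 1/2*3/8 + 1/2*1/16 + 0*1/4 = 7/32
  d_1[s_2] = 1/2*1/16 + 1/2*1/4 + 0*5/8 = 5/32
  d_1[s_3] = 1/2*9/16 + 1/2*11/16 + 0*1/8 = 5/8
d_1 = (s_1=7/32, s_2=5/32, s_3=5/8)
  d_2[s_1] = 7/32*3/8 + 5/32*1/16 + 5/8*1/4 = 127/512
  d_2[s_2] = 7/32*1/16 + 5/32*1/4 + 5/8*5/8 = 227/512
  d_2[s_3] = 7/32*9/16 + 5/32*11/16 + 5/8*1/8 = 79/256
d_2 = (s_1=127/512, s_2=227/512, s_3=79/256)
  d_3[s_1] = 127/512*3/8 + 227/512*1/16 + 79/256*1/4 = 1621/8192
  d_3[s_2] = 127/512*1/16 + 227/512*1/4 + 79/256*5/8 = 2615/8192
  d_3[s_3] = 127/512*9/16 + 227/512*11/16 + 79/256*1/8 = 989/2048
d_3 = (s_1=1621/8192, s_2=2615/8192, s_3=989/2048)
  d_4[s_1] = 1621/8192*3/8 + 2615/8192*1/16 + 989/2048*1/4 = 28165/131072
  d_4[s_2] = 1621/8192*1/16 + 2615/8192*1/4 + 989/2048*5/8 = 51641/131072
  d_4[s_3] = 1621/8192*9/16 + 2615/8192*11/16 + 989/2048*1/8 = 25633/65536
d_4 = (s_1=28165/131072, s_2=51641/131072, s_3=25633/65536)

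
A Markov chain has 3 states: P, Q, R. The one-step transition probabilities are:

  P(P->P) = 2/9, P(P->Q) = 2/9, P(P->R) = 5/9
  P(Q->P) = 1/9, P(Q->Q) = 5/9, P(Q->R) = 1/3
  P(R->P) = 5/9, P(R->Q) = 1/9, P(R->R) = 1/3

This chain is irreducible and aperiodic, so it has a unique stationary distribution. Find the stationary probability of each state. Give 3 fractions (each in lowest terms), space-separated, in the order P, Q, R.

Answer: 21/64 17/64 13/32

Derivation:
The stationary distribution satisfies pi = pi * P, i.e.:
  pi_P = 2/9*pi_P + 1/9*pi_Q + 5/9*pi_R
  pi_Q = 2/9*pi_P + 5/9*pi_Q + 1/9*pi_R
  pi_R = 5/9*pi_P + 1/3*pi_Q + 1/3*pi_R
with normalization: pi_P + pi_Q + pi_R = 1.

Using the first 2 balance equations plus normalization, the linear system A*pi = b is:
  [-7/9, 1/9, 5/9] . pi = 0
  [2/9, -4/9, 1/9] . pi = 0
  [1, 1, 1] . pi = 1

Solving yields:
  pi_P = 21/64
  pi_Q = 17/64
  pi_R = 13/32

Verification (pi * P):
  21/64*2/9 + 17/64*1/9 + 13/32*5/9 = 21/64 = pi_P  (ok)
  21/64*2/9 + 17/64*5/9 + 13/32*1/9 = 17/64 = pi_Q  (ok)
  21/64*5/9 + 17/64*1/3 + 13/32*1/3 = 13/32 = pi_R  (ok)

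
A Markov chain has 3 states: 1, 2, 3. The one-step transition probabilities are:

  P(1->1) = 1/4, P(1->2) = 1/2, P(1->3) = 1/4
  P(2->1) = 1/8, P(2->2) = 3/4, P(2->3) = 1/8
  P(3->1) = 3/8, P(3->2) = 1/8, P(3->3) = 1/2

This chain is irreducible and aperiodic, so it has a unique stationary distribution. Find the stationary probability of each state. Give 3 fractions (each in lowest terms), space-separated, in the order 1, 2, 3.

The stationary distribution satisfies pi = pi * P, i.e.:
  pi_1 = 1/4*pi_1 + 1/8*pi_2 + 3/8*pi_3
  pi_2 = 1/2*pi_1 + 3/4*pi_2 + 1/8*pi_3
  pi_3 = 1/4*pi_1 + 1/8*pi_2 + 1/2*pi_3
with normalization: pi_1 + pi_2 + pi_3 = 1.

Using the first 2 balance equations plus normalization, the linear system A*pi = b is:
  [-3/4, 1/8, 3/8] . pi = 0
  [1/2, -1/4, 1/8] . pi = 0
  [1, 1, 1] . pi = 1

Solving yields:
  pi_1 = 7/33
  pi_2 = 6/11
  pi_3 = 8/33

Verification (pi * P):
  7/33*1/4 + 6/11*1/8 + 8/33*3/8 = 7/33 = pi_1  (ok)
  7/33*1/2 + 6/11*3/4 + 8/33*1/8 = 6/11 = pi_2  (ok)
  7/33*1/4 + 6/11*1/8 + 8/33*1/2 = 8/33 = pi_3  (ok)

Answer: 7/33 6/11 8/33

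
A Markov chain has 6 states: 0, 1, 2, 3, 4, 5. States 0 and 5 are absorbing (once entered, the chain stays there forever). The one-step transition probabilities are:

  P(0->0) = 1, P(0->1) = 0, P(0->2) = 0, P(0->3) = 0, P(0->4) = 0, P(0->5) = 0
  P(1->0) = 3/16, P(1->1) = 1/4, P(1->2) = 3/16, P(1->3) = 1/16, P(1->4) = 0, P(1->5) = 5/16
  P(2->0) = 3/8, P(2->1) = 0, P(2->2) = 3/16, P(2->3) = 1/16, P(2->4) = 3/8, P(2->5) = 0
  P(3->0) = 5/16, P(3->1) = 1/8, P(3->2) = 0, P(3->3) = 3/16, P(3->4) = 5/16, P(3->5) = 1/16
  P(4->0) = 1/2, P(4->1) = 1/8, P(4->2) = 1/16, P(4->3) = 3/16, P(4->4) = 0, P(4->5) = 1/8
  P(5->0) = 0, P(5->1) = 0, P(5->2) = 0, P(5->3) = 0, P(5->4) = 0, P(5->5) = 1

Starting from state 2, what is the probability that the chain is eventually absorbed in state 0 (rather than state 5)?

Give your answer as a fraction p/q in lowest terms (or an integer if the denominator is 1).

Answer: 4053/4646

Derivation:
Let a_i = P(absorbed in 0 | start in state i).
Boundary conditions: a_0 = 1, a_5 = 0.
For each transient state i, a_i = sum_j P(i->j) * a_j:
  a_1 = 3/16*a_0 + 1/4*a_1 + 3/16*a_2 + 1/16*a_3 + 0*a_4 + 5/16*a_5
  a_2 = 3/8*a_0 + 0*a_1 + 3/16*a_2 + 1/16*a_3 + 3/8*a_4 + 0*a_5
  a_3 = 5/16*a_0 + 1/8*a_1 + 0*a_2 + 3/16*a_3 + 5/16*a_4 + 1/16*a_5
  a_4 = 1/2*a_0 + 1/8*a_1 + 1/16*a_2 + 3/16*a_3 + 0*a_4 + 1/8*a_5

Substituting a_0 = 1 and a_5 = 0, rearrange to (I - Q) a = r where r[i] = P(i -> 0):
  [3/4, -3/16, -1/16, 0] . (a_1, a_2, a_3, a_4) = 3/16
  [0, 13/16, -1/16, -3/8] . (a_1, a_2, a_3, a_4) = 3/8
  [-1/8, 0, 13/16, -5/16] . (a_1, a_2, a_3, a_4) = 5/16
  [-1/8, -1/16, -3/16, 1] . (a_1, a_2, a_3, a_4) = 1/2

Solving yields:
  a_1 = 2469/4646
  a_2 = 4053/4646
  a_3 = 3531/4646
  a_4 = 3547/4646

Starting state is 2, so the absorption probability is a_2 = 4053/4646.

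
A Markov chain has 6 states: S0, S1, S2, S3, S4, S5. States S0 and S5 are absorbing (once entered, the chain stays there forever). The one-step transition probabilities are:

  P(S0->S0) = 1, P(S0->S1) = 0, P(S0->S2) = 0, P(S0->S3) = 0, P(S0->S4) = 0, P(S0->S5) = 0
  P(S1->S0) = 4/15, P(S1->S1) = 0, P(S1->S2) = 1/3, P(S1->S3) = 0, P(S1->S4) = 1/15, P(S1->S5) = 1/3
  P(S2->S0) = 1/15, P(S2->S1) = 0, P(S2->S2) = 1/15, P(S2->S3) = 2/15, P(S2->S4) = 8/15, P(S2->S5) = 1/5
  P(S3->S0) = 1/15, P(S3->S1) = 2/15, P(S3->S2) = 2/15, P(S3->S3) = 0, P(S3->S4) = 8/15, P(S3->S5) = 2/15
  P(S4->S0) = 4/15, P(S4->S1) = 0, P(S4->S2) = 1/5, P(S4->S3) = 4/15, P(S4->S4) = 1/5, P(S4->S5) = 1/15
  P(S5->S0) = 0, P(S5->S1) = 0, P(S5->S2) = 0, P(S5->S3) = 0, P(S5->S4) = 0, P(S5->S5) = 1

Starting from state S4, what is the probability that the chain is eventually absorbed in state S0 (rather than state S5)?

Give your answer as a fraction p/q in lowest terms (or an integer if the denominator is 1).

Let a_i = P(absorbed in S0 | start in state i).
Boundary conditions: a_S0 = 1, a_S5 = 0.
For each transient state i, a_i = sum_j P(i->j) * a_j:
  a_S1 = 4/15*a_S0 + 0*a_S1 + 1/3*a_S2 + 0*a_S3 + 1/15*a_S4 + 1/3*a_S5
  a_S2 = 1/15*a_S0 + 0*a_S1 + 1/15*a_S2 + 2/15*a_S3 + 8/15*a_S4 + 1/5*a_S5
  a_S3 = 1/15*a_S0 + 2/15*a_S1 + 2/15*a_S2 + 0*a_S3 + 8/15*a_S4 + 2/15*a_S5
  a_S4 = 4/15*a_S0 + 0*a_S1 + 1/5*a_S2 + 4/15*a_S3 + 1/5*a_S4 + 1/15*a_S5

Substituting a_S0 = 1 and a_S5 = 0, rearrange to (I - Q) a = r where r[i] = P(i -> S0):
  [1, -1/3, 0, -1/15] . (a_S1, a_S2, a_S3, a_S4) = 4/15
  [0, 14/15, -2/15, -8/15] . (a_S1, a_S2, a_S3, a_S4) = 1/15
  [-2/15, -2/15, 1, -8/15] . (a_S1, a_S2, a_S3, a_S4) = 1/15
  [0, -1/5, -4/15, 4/5] . (a_S1, a_S2, a_S3, a_S4) = 4/15

Solving yields:
  a_S1 = 3629/7532
  a_S2 = 139/269
  a_S3 = 2045/3766
  a_S4 = 4847/7532

Starting state is S4, so the absorption probability is a_S4 = 4847/7532.

Answer: 4847/7532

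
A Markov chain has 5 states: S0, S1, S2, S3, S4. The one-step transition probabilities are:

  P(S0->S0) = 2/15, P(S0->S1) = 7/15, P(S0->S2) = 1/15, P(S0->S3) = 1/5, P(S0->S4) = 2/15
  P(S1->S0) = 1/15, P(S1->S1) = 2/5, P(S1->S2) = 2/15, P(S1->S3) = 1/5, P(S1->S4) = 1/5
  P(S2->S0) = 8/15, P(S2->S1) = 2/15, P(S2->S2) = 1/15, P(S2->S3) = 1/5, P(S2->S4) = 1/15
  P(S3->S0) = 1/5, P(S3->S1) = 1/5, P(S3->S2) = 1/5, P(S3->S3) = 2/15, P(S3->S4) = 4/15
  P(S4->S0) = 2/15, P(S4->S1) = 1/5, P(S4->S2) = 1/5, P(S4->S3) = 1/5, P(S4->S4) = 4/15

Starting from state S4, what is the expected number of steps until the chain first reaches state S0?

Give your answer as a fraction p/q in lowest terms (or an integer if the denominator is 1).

Let h_i = expected steps to first reach S0 from state i.
Boundary: h_S0 = 0.
First-step equations for the other states:
  h_S1 = 1 + 1/15*h_S0 + 2/5*h_S1 + 2/15*h_S2 + 1/5*h_S3 + 1/5*h_S4
  h_S2 = 1 + 8/15*h_S0 + 2/15*h_S1 + 1/15*h_S2 + 1/5*h_S3 + 1/15*h_S4
  h_S3 = 1 + 1/5*h_S0 + 1/5*h_S1 + 1/5*h_S2 + 2/15*h_S3 + 4/15*h_S4
  h_S4 = 1 + 2/15*h_S0 + 1/5*h_S1 + 1/5*h_S2 + 1/5*h_S3 + 4/15*h_S4

Substituting h_S0 = 0 and rearranging gives the linear system (I - Q) h = 1:
  [3/5, -2/15, -1/5, -1/5] . (h_S1, h_S2, h_S3, h_S4) = 1
  [-2/15, 14/15, -1/5, -1/15] . (h_S1, h_S2, h_S3, h_S4) = 1
  [-1/5, -1/5, 13/15, -4/15] . (h_S1, h_S2, h_S3, h_S4) = 1
  [-1/5, -1/5, -1/5, 11/15] . (h_S1, h_S2, h_S3, h_S4) = 1

Solving yields:
  h_S1 = 10848/1901
  h_S2 = 6240/1901
  h_S3 = 9135/1901
  h_S4 = 9744/1901

Starting state is S4, so the expected hitting time is h_S4 = 9744/1901.

Answer: 9744/1901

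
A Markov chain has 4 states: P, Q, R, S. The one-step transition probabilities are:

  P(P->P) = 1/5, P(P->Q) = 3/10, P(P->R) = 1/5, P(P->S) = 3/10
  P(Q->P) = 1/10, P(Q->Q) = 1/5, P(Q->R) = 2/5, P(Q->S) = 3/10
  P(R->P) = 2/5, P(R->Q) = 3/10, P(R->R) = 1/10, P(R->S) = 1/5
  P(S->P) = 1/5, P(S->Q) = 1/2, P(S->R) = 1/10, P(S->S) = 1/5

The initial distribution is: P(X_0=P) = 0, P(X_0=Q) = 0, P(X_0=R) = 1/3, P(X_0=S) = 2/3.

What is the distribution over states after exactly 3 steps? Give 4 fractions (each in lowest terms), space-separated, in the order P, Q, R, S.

Answer: 133/600 973/3000 31/150 371/1500

Derivation:
Propagating the distribution step by step (d_{t+1} = d_t * P):
d_0 = (P=0, Q=0, R=1/3, S=2/3)
  d_1[P] = 0*1/5 + 0*1/10 + 1/3*2/5 + 2/3*1/5 = 4/15
  d_1[Q] = 0*3/10 + 0*1/5 + 1/3*3/10 + 2/3*1/2 = 13/30
  d_1[R] = 0*1/5 + 0*2/5 + 1/3*1/10 + 2/3*1/10 = 1/10
  d_1[S] = 0*3/10 + 0*3/10 + 1/3*1/5 + 2/3*1/5 = 1/5
d_1 = (P=4/15, Q=13/30, R=1/10, S=1/5)
  d_2[P] = 4/15*1/5 + 13/30*1/10 + 1/10*2/5 + 1/5*1/5 = 53/300
  d_2[Q] = 4/15*3/10 + 13/30*1/5 + 1/10*3/10 + 1/5*1/2 = 89/300
  d_2[R] = 4/15*1/5 + 13/30*2/5 + 1/10*1/10 + 1/5*1/10 = 77/300
  d_2[S] = 4/15*3/10 + 13/30*3/10 + 1/10*1/5 + 1/5*1/5 = 27/100
d_2 = (P=53/300, Q=89/300, R=77/300, S=27/100)
  d_3[P] = 53/300*1/5 + 89/300*1/10 + 77/300*2/5 + 27/100*1/5 = 133/600
  d_3[Q] = 53/300*3/10 + 89/300*1/5 + 77/300*3/10 + 27/100*1/2 = 973/3000
  d_3[R] = 53/300*1/5 + 89/300*2/5 + 77/300*1/10 + 27/100*1/10 = 31/150
  d_3[S] = 53/300*3/10 + 89/300*3/10 + 77/300*1/5 + 27/100*1/5 = 371/1500
d_3 = (P=133/600, Q=973/3000, R=31/150, S=371/1500)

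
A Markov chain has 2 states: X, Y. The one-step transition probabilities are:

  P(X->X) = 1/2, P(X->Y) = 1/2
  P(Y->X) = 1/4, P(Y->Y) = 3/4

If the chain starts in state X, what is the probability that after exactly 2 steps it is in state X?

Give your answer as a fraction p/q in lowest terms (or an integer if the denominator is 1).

Computing P^2 by repeated multiplication:
P^1 =
  X: [1/2, 1/2]
  Y: [1/4, 3/4]
P^2 =
  X: [3/8, 5/8]
  Y: [5/16, 11/16]

(P^2)[X -> X] = 3/8

Answer: 3/8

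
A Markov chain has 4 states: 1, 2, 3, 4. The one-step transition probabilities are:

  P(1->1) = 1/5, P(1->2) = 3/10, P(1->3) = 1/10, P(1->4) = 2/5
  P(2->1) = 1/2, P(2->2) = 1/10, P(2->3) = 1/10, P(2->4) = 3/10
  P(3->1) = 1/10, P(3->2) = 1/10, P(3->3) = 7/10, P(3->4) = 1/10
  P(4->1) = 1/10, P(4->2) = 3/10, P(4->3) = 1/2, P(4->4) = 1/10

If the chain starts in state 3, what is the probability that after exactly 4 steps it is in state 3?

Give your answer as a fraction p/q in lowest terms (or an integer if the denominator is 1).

Answer: 1167/2500

Derivation:
Computing P^4 by repeated multiplication:
P^1 =
  1: [1/5, 3/10, 1/10, 2/5]
  2: [1/2, 1/10, 1/10, 3/10]
  3: [1/10, 1/10, 7/10, 1/10]
  4: [1/10, 3/10, 1/2, 1/10]
P^2 =
  1: [6/25, 11/50, 8/25, 11/50]
  2: [19/100, 13/50, 7/25, 27/100]
  3: [3/20, 7/50, 14/25, 3/20]
  4: [23/100, 7/50, 11/25, 19/100]
P^3 =
  1: [53/250, 24/125, 19/50, 27/125]
  2: [223/1000, 24/125, 47/125, 209/1000]
  3: [171/1000, 4/25, 62/125, 173/1000]
  4: [179/1000, 23/125, 11/25, 197/1000]
P^4 =
  1: [99/500, 116/625, 259/625, 101/500]
  2: [1991/10000, 233/1250, 1023/2500, 2053/10000]
  3: [1811/10000, 211/1250, 1167/2500, 1833/10000]
  4: [383/2000, 219/1250, 1107/2500, 381/2000]

(P^4)[3 -> 3] = 1167/2500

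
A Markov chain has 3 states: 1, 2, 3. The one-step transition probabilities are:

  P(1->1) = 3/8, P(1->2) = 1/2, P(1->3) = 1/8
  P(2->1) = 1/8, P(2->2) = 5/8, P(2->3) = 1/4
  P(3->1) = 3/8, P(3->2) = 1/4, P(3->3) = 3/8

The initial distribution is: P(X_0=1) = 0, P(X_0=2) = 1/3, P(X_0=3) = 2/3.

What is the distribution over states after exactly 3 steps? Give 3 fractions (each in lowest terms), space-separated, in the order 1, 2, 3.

Answer: 199/768 253/512 379/1536

Derivation:
Propagating the distribution step by step (d_{t+1} = d_t * P):
d_0 = (1=0, 2=1/3, 3=2/3)
  d_1[1] = 0*3/8 + 1/3*1/8 + 2/3*3/8 = 7/24
  d_1[2] = 0*1/2 + 1/3*5/8 + 2/3*1/4 = 3/8
  d_1[3] = 0*1/8 + 1/3*1/4 + 2/3*3/8 = 1/3
d_1 = (1=7/24, 2=3/8, 3=1/3)
  d_2[1] = 7/24*3/8 + 3/8*1/8 + 1/3*3/8 = 9/32
  d_2[2] = 7/24*1/2 + 3/8*5/8 + 1/3*1/4 = 89/192
  d_2[3] = 7/24*1/8 + 3/8*1/4 + 1/3*3/8 = 49/192
d_2 = (1=9/32, 2=89/192, 3=49/192)
  d_3[1] = 9/32*3/8 + 89/192*1/8 + 49/192*3/8 = 199/768
  d_3[2] = 9/32*1/2 + 89/192*5/8 + 49/192*1/4 = 253/512
  d_3[3] = 9/32*1/8 + 89/192*1/4 + 49/192*3/8 = 379/1536
d_3 = (1=199/768, 2=253/512, 3=379/1536)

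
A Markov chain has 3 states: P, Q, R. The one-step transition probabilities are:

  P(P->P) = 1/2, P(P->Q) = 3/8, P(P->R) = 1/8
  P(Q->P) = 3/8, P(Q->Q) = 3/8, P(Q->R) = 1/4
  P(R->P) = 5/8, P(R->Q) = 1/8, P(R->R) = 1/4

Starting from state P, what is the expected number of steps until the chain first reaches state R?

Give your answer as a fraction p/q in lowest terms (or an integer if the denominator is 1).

Let h_i = expected steps to first reach R from state i.
Boundary: h_R = 0.
First-step equations for the other states:
  h_P = 1 + 1/2*h_P + 3/8*h_Q + 1/8*h_R
  h_Q = 1 + 3/8*h_P + 3/8*h_Q + 1/4*h_R

Substituting h_R = 0 and rearranging gives the linear system (I - Q) h = 1:
  [1/2, -3/8] . (h_P, h_Q) = 1
  [-3/8, 5/8] . (h_P, h_Q) = 1

Solving yields:
  h_P = 64/11
  h_Q = 56/11

Starting state is P, so the expected hitting time is h_P = 64/11.

Answer: 64/11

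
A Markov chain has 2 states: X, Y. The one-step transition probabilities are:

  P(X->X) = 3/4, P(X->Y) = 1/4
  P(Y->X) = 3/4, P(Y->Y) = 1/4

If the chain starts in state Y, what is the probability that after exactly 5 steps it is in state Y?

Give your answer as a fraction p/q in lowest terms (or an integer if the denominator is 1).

Computing P^5 by repeated multiplication:
P^1 =
  X: [3/4, 1/4]
  Y: [3/4, 1/4]
P^2 =
  X: [3/4, 1/4]
  Y: [3/4, 1/4]
P^3 =
  X: [3/4, 1/4]
  Y: [3/4, 1/4]
P^4 =
  X: [3/4, 1/4]
  Y: [3/4, 1/4]
P^5 =
  X: [3/4, 1/4]
  Y: [3/4, 1/4]

(P^5)[Y -> Y] = 1/4

Answer: 1/4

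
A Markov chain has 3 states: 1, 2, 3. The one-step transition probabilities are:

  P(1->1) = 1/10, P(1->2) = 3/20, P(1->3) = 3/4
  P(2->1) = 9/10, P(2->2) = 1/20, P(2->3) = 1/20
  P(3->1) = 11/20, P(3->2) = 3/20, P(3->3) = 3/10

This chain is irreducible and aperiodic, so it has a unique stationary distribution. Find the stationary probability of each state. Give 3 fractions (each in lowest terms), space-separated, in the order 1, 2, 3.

Answer: 263/638 3/22 144/319

Derivation:
The stationary distribution satisfies pi = pi * P, i.e.:
  pi_1 = 1/10*pi_1 + 9/10*pi_2 + 11/20*pi_3
  pi_2 = 3/20*pi_1 + 1/20*pi_2 + 3/20*pi_3
  pi_3 = 3/4*pi_1 + 1/20*pi_2 + 3/10*pi_3
with normalization: pi_1 + pi_2 + pi_3 = 1.

Using the first 2 balance equations plus normalization, the linear system A*pi = b is:
  [-9/10, 9/10, 11/20] . pi = 0
  [3/20, -19/20, 3/20] . pi = 0
  [1, 1, 1] . pi = 1

Solving yields:
  pi_1 = 263/638
  pi_2 = 3/22
  pi_3 = 144/319

Verification (pi * P):
  263/638*1/10 + 3/22*9/10 + 144/319*11/20 = 263/638 = pi_1  (ok)
  263/638*3/20 + 3/22*1/20 + 144/319*3/20 = 3/22 = pi_2  (ok)
  263/638*3/4 + 3/22*1/20 + 144/319*3/10 = 144/319 = pi_3  (ok)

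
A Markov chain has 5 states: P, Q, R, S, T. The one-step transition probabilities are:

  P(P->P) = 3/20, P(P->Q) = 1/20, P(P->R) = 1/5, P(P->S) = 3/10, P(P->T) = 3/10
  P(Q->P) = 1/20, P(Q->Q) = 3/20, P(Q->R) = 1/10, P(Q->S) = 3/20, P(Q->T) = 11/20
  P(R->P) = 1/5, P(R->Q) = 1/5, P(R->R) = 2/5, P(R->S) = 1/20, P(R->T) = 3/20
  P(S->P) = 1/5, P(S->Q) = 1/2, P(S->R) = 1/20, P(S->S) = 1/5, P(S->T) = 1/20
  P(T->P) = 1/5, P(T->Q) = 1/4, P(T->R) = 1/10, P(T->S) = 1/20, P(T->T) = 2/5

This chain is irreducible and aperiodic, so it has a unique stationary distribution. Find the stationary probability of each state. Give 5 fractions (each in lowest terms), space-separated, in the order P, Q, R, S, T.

Answer: 5565/35027 23243/105081 16409/105081 13826/105081 11636/35027

Derivation:
The stationary distribution satisfies pi = pi * P, i.e.:
  pi_P = 3/20*pi_P + 1/20*pi_Q + 1/5*pi_R + 1/5*pi_S + 1/5*pi_T
  pi_Q = 1/20*pi_P + 3/20*pi_Q + 1/5*pi_R + 1/2*pi_S + 1/4*pi_T
  pi_R = 1/5*pi_P + 1/10*pi_Q + 2/5*pi_R + 1/20*pi_S + 1/10*pi_T
  pi_S = 3/10*pi_P + 3/20*pi_Q + 1/20*pi_R + 1/5*pi_S + 1/20*pi_T
  pi_T = 3/10*pi_P + 11/20*pi_Q + 3/20*pi_R + 1/20*pi_S + 2/5*pi_T
with normalization: pi_P + pi_Q + pi_R + pi_S + pi_T = 1.

Using the first 4 balance equations plus normalization, the linear system A*pi = b is:
  [-17/20, 1/20, 1/5, 1/5, 1/5] . pi = 0
  [1/20, -17/20, 1/5, 1/2, 1/4] . pi = 0
  [1/5, 1/10, -3/5, 1/20, 1/10] . pi = 0
  [3/10, 3/20, 1/20, -4/5, 1/20] . pi = 0
  [1, 1, 1, 1, 1] . pi = 1

Solving yields:
  pi_P = 5565/35027
  pi_Q = 23243/105081
  pi_R = 16409/105081
  pi_S = 13826/105081
  pi_T = 11636/35027

Verification (pi * P):
  5565/35027*3/20 + 23243/105081*1/20 + 16409/105081*1/5 + 13826/105081*1/5 + 11636/35027*1/5 = 5565/35027 = pi_P  (ok)
  5565/35027*1/20 + 23243/105081*3/20 + 16409/105081*1/5 + 13826/105081*1/2 + 11636/35027*1/4 = 23243/105081 = pi_Q  (ok)
  5565/35027*1/5 + 23243/105081*1/10 + 16409/105081*2/5 + 13826/105081*1/20 + 11636/35027*1/10 = 16409/105081 = pi_R  (ok)
  5565/35027*3/10 + 23243/105081*3/20 + 16409/105081*1/20 + 13826/105081*1/5 + 11636/35027*1/20 = 13826/105081 = pi_S  (ok)
  5565/35027*3/10 + 23243/105081*11/20 + 16409/105081*3/20 + 13826/105081*1/20 + 11636/35027*2/5 = 11636/35027 = pi_T  (ok)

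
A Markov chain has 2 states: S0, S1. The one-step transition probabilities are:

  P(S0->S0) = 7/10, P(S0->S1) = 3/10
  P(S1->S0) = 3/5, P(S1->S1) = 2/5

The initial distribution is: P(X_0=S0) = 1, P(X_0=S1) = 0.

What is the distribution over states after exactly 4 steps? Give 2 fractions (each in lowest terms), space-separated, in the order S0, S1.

Propagating the distribution step by step (d_{t+1} = d_t * P):
d_0 = (S0=1, S1=0)
  d_1[S0] = 1*7/10 + 0*3/5 = 7/10
  d_1[S1] = 1*3/10 + 0*2/5 = 3/10
d_1 = (S0=7/10, S1=3/10)
  d_2[S0] = 7/10*7/10 + 3/10*3/5 = 67/100
  d_2[S1] = 7/10*3/10 + 3/10*2/5 = 33/100
d_2 = (S0=67/100, S1=33/100)
  d_3[S0] = 67/100*7/10 + 33/100*3/5 = 667/1000
  d_3[S1] = 67/100*3/10 + 33/100*2/5 = 333/1000
d_3 = (S0=667/1000, S1=333/1000)
  d_4[S0] = 667/1000*7/10 + 333/1000*3/5 = 6667/10000
  d_4[S1] = 667/1000*3/10 + 333/1000*2/5 = 3333/10000
d_4 = (S0=6667/10000, S1=3333/10000)

Answer: 6667/10000 3333/10000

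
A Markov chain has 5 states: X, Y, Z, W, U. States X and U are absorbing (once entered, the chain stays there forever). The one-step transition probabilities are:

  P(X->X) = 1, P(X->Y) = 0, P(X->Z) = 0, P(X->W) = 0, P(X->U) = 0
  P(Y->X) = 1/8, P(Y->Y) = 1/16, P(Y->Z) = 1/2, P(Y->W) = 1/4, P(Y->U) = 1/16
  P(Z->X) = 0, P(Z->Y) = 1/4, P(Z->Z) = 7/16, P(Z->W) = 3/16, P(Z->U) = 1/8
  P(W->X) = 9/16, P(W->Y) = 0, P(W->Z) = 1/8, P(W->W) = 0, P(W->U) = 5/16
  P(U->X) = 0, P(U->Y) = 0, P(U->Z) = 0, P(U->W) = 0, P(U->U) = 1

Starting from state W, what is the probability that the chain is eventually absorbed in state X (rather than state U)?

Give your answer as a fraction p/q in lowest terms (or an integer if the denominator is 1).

Answer: 943/1526

Derivation:
Let a_i = P(absorbed in X | start in state i).
Boundary conditions: a_X = 1, a_U = 0.
For each transient state i, a_i = sum_j P(i->j) * a_j:
  a_Y = 1/8*a_X + 1/16*a_Y + 1/2*a_Z + 1/4*a_W + 1/16*a_U
  a_Z = 0*a_X + 1/4*a_Y + 7/16*a_Z + 3/16*a_W + 1/8*a_U
  a_W = 9/16*a_X + 0*a_Y + 1/8*a_Z + 0*a_W + 5/16*a_U

Substituting a_X = 1 and a_U = 0, rearrange to (I - Q) a = r where r[i] = P(i -> X):
  [15/16, -1/2, -1/4] . (a_Y, a_Z, a_W) = 1/8
  [-1/4, 9/16, -3/16] . (a_Y, a_Z, a_W) = 0
  [0, -1/8, 1] . (a_Y, a_Z, a_W) = 9/16

Solving yields:
  a_Y = 408/763
  a_Z = 677/1526
  a_W = 943/1526

Starting state is W, so the absorption probability is a_W = 943/1526.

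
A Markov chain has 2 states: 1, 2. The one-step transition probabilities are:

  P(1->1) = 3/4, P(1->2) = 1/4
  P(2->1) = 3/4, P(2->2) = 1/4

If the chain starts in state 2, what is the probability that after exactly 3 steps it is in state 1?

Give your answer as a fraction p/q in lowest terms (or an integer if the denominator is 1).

Answer: 3/4

Derivation:
Computing P^3 by repeated multiplication:
P^1 =
  1: [3/4, 1/4]
  2: [3/4, 1/4]
P^2 =
  1: [3/4, 1/4]
  2: [3/4, 1/4]
P^3 =
  1: [3/4, 1/4]
  2: [3/4, 1/4]

(P^3)[2 -> 1] = 3/4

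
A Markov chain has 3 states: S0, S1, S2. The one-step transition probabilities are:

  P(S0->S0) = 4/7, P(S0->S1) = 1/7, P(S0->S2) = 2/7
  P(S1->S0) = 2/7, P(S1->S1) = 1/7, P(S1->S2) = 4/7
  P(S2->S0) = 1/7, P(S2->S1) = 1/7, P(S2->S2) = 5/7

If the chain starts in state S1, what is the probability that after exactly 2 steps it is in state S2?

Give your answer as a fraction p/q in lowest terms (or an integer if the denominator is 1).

Computing P^2 by repeated multiplication:
P^1 =
  S0: [4/7, 1/7, 2/7]
  S1: [2/7, 1/7, 4/7]
  S2: [1/7, 1/7, 5/7]
P^2 =
  S0: [20/49, 1/7, 22/49]
  S1: [2/7, 1/7, 4/7]
  S2: [11/49, 1/7, 31/49]

(P^2)[S1 -> S2] = 4/7

Answer: 4/7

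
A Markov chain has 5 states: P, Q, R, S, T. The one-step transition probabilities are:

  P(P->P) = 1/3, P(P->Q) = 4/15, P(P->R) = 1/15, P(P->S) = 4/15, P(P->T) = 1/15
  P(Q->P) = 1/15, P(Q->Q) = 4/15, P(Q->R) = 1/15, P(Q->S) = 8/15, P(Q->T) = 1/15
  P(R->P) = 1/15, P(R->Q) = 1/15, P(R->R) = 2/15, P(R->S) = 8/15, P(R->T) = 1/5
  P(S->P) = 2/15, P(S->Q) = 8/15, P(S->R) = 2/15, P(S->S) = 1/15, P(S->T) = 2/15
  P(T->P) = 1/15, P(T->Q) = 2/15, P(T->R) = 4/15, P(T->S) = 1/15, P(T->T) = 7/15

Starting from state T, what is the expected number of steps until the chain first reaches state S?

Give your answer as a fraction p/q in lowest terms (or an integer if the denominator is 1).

Answer: 17985/4424

Derivation:
Let h_i = expected steps to first reach S from state i.
Boundary: h_S = 0.
First-step equations for the other states:
  h_P = 1 + 1/3*h_P + 4/15*h_Q + 1/15*h_R + 4/15*h_S + 1/15*h_T
  h_Q = 1 + 1/15*h_P + 4/15*h_Q + 1/15*h_R + 8/15*h_S + 1/15*h_T
  h_R = 1 + 1/15*h_P + 1/15*h_Q + 2/15*h_R + 8/15*h_S + 1/5*h_T
  h_T = 1 + 1/15*h_P + 2/15*h_Q + 4/15*h_R + 1/15*h_S + 7/15*h_T

Substituting h_S = 0 and rearranging gives the linear system (I - Q) h = 1:
  [2/3, -4/15, -1/15, -1/15] . (h_P, h_Q, h_R, h_T) = 1
  [-1/15, 11/15, -1/15, -1/15] . (h_P, h_Q, h_R, h_T) = 1
  [-1/15, -1/15, 13/15, -1/5] . (h_P, h_Q, h_R, h_T) = 1
  [-1/15, -2/15, -4/15, 8/15] . (h_P, h_Q, h_R, h_T) = 1

Solving yields:
  h_P = 3375/1106
  h_Q = 2475/1106
  h_R = 11055/4424
  h_T = 17985/4424

Starting state is T, so the expected hitting time is h_T = 17985/4424.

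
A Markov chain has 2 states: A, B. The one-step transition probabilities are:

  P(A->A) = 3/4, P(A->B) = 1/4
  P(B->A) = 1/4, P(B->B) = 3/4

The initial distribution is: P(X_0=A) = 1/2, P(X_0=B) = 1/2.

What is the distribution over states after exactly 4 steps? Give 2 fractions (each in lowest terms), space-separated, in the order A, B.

Propagating the distribution step by step (d_{t+1} = d_t * P):
d_0 = (A=1/2, B=1/2)
  d_1[A] = 1/2*3/4 + 1/2*1/4 = 1/2
  d_1[B] = 1/2*1/4 + 1/2*3/4 = 1/2
d_1 = (A=1/2, B=1/2)
  d_2[A] = 1/2*3/4 + 1/2*1/4 = 1/2
  d_2[B] = 1/2*1/4 + 1/2*3/4 = 1/2
d_2 = (A=1/2, B=1/2)
  d_3[A] = 1/2*3/4 + 1/2*1/4 = 1/2
  d_3[B] = 1/2*1/4 + 1/2*3/4 = 1/2
d_3 = (A=1/2, B=1/2)
  d_4[A] = 1/2*3/4 + 1/2*1/4 = 1/2
  d_4[B] = 1/2*1/4 + 1/2*3/4 = 1/2
d_4 = (A=1/2, B=1/2)

Answer: 1/2 1/2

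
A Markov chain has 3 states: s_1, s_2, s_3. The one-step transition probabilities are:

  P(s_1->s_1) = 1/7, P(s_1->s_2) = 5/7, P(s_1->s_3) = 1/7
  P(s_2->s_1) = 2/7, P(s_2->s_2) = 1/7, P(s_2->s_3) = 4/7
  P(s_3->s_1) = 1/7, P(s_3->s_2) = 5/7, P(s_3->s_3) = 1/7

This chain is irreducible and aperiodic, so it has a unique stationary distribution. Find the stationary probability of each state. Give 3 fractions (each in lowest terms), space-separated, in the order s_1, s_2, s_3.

Answer: 16/77 5/11 26/77

Derivation:
The stationary distribution satisfies pi = pi * P, i.e.:
  pi_s_1 = 1/7*pi_s_1 + 2/7*pi_s_2 + 1/7*pi_s_3
  pi_s_2 = 5/7*pi_s_1 + 1/7*pi_s_2 + 5/7*pi_s_3
  pi_s_3 = 1/7*pi_s_1 + 4/7*pi_s_2 + 1/7*pi_s_3
with normalization: pi_s_1 + pi_s_2 + pi_s_3 = 1.

Using the first 2 balance equations plus normalization, the linear system A*pi = b is:
  [-6/7, 2/7, 1/7] . pi = 0
  [5/7, -6/7, 5/7] . pi = 0
  [1, 1, 1] . pi = 1

Solving yields:
  pi_s_1 = 16/77
  pi_s_2 = 5/11
  pi_s_3 = 26/77

Verification (pi * P):
  16/77*1/7 + 5/11*2/7 + 26/77*1/7 = 16/77 = pi_s_1  (ok)
  16/77*5/7 + 5/11*1/7 + 26/77*5/7 = 5/11 = pi_s_2  (ok)
  16/77*1/7 + 5/11*4/7 + 26/77*1/7 = 26/77 = pi_s_3  (ok)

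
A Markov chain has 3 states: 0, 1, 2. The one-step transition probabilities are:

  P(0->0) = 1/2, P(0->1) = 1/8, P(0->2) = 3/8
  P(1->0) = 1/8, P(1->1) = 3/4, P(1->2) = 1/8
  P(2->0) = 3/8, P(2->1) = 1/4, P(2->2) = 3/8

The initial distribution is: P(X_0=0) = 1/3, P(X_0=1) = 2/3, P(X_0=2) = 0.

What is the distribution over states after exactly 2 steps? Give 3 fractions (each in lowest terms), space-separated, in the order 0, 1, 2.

Propagating the distribution step by step (d_{t+1} = d_t * P):
d_0 = (0=1/3, 1=2/3, 2=0)
  d_1[0] = 1/3*1/2 + 2/3*1/8 + 0*3/8 = 1/4
  d_1[1] = 1/3*1/8 + 2/3*3/4 + 0*1/4 = 13/24
  d_1[2] = 1/3*3/8 + 2/3*1/8 + 0*3/8 = 5/24
d_1 = (0=1/4, 1=13/24, 2=5/24)
  d_2[0] = 1/4*1/2 + 13/24*1/8 + 5/24*3/8 = 13/48
  d_2[1] = 1/4*1/8 + 13/24*3/4 + 5/24*1/4 = 47/96
  d_2[2] = 1/4*3/8 + 13/24*1/8 + 5/24*3/8 = 23/96
d_2 = (0=13/48, 1=47/96, 2=23/96)

Answer: 13/48 47/96 23/96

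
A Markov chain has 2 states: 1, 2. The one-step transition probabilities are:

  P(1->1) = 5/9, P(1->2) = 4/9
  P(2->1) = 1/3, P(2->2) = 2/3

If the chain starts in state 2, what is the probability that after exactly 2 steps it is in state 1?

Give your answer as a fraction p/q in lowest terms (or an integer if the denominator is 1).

Answer: 11/27

Derivation:
Computing P^2 by repeated multiplication:
P^1 =
  1: [5/9, 4/9]
  2: [1/3, 2/3]
P^2 =
  1: [37/81, 44/81]
  2: [11/27, 16/27]

(P^2)[2 -> 1] = 11/27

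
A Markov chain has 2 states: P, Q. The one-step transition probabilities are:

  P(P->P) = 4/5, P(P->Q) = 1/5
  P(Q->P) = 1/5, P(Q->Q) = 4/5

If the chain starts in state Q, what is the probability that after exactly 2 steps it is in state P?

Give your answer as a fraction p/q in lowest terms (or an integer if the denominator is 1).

Computing P^2 by repeated multiplication:
P^1 =
  P: [4/5, 1/5]
  Q: [1/5, 4/5]
P^2 =
  P: [17/25, 8/25]
  Q: [8/25, 17/25]

(P^2)[Q -> P] = 8/25

Answer: 8/25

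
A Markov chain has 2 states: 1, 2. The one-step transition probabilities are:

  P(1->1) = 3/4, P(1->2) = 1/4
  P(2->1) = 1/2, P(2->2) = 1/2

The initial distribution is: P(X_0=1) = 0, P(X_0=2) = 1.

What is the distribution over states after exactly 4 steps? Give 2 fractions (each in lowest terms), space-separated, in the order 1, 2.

Propagating the distribution step by step (d_{t+1} = d_t * P):
d_0 = (1=0, 2=1)
  d_1[1] = 0*3/4 + 1*1/2 = 1/2
  d_1[2] = 0*1/4 + 1*1/2 = 1/2
d_1 = (1=1/2, 2=1/2)
  d_2[1] = 1/2*3/4 + 1/2*1/2 = 5/8
  d_2[2] = 1/2*1/4 + 1/2*1/2 = 3/8
d_2 = (1=5/8, 2=3/8)
  d_3[1] = 5/8*3/4 + 3/8*1/2 = 21/32
  d_3[2] = 5/8*1/4 + 3/8*1/2 = 11/32
d_3 = (1=21/32, 2=11/32)
  d_4[1] = 21/32*3/4 + 11/32*1/2 = 85/128
  d_4[2] = 21/32*1/4 + 11/32*1/2 = 43/128
d_4 = (1=85/128, 2=43/128)

Answer: 85/128 43/128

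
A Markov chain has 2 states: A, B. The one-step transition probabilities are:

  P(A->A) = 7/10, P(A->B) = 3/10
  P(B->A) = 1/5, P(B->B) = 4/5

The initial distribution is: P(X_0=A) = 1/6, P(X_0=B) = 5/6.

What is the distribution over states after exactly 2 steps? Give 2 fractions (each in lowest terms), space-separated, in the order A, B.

Answer: 41/120 79/120

Derivation:
Propagating the distribution step by step (d_{t+1} = d_t * P):
d_0 = (A=1/6, B=5/6)
  d_1[A] = 1/6*7/10 + 5/6*1/5 = 17/60
  d_1[B] = 1/6*3/10 + 5/6*4/5 = 43/60
d_1 = (A=17/60, B=43/60)
  d_2[A] = 17/60*7/10 + 43/60*1/5 = 41/120
  d_2[B] = 17/60*3/10 + 43/60*4/5 = 79/120
d_2 = (A=41/120, B=79/120)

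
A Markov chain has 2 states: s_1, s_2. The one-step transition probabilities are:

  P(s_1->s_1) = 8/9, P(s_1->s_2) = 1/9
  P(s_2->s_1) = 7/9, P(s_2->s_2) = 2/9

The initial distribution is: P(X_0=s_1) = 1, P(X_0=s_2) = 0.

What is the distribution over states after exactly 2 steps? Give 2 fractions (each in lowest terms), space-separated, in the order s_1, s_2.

Answer: 71/81 10/81

Derivation:
Propagating the distribution step by step (d_{t+1} = d_t * P):
d_0 = (s_1=1, s_2=0)
  d_1[s_1] = 1*8/9 + 0*7/9 = 8/9
  d_1[s_2] = 1*1/9 + 0*2/9 = 1/9
d_1 = (s_1=8/9, s_2=1/9)
  d_2[s_1] = 8/9*8/9 + 1/9*7/9 = 71/81
  d_2[s_2] = 8/9*1/9 + 1/9*2/9 = 10/81
d_2 = (s_1=71/81, s_2=10/81)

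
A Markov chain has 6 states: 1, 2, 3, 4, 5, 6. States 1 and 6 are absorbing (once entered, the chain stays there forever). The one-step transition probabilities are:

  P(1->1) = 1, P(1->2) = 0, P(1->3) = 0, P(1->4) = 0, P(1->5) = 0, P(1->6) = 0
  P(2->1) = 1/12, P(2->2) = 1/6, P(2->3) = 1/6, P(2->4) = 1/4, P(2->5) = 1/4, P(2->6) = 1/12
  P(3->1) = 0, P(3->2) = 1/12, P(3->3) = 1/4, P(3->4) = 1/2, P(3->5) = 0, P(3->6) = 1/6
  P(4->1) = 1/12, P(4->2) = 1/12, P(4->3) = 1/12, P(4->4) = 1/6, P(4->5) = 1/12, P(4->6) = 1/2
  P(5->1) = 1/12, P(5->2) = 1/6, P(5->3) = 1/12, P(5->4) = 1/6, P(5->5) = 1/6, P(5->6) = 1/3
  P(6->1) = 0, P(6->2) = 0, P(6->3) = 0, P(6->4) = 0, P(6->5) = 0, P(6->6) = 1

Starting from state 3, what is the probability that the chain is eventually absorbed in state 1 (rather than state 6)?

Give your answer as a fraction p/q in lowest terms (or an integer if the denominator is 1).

Let a_i = P(absorbed in 1 | start in state i).
Boundary conditions: a_1 = 1, a_6 = 0.
For each transient state i, a_i = sum_j P(i->j) * a_j:
  a_2 = 1/12*a_1 + 1/6*a_2 + 1/6*a_3 + 1/4*a_4 + 1/4*a_5 + 1/12*a_6
  a_3 = 0*a_1 + 1/12*a_2 + 1/4*a_3 + 1/2*a_4 + 0*a_5 + 1/6*a_6
  a_4 = 1/12*a_1 + 1/12*a_2 + 1/12*a_3 + 1/6*a_4 + 1/12*a_5 + 1/2*a_6
  a_5 = 1/12*a_1 + 1/6*a_2 + 1/12*a_3 + 1/6*a_4 + 1/6*a_5 + 1/3*a_6

Substituting a_1 = 1 and a_6 = 0, rearrange to (I - Q) a = r where r[i] = P(i -> 1):
  [5/6, -1/6, -1/4, -1/4] . (a_2, a_3, a_4, a_5) = 1/12
  [-1/12, 3/4, -1/2, 0] . (a_2, a_3, a_4, a_5) = 0
  [-1/12, -1/12, 5/6, -1/12] . (a_2, a_3, a_4, a_5) = 1/12
  [-1/6, -1/12, -1/6, 5/6] . (a_2, a_3, a_4, a_5) = 1/12

Solving yields:
  a_2 = 1569/6851
  a_3 = 881/6851
  a_4 = 1060/6851
  a_5 = 1299/6851

Starting state is 3, so the absorption probability is a_3 = 881/6851.

Answer: 881/6851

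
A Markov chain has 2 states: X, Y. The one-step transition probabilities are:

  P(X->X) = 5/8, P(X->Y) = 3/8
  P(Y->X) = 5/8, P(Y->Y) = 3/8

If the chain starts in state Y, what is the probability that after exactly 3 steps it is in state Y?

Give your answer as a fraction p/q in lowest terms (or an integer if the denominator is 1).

Answer: 3/8

Derivation:
Computing P^3 by repeated multiplication:
P^1 =
  X: [5/8, 3/8]
  Y: [5/8, 3/8]
P^2 =
  X: [5/8, 3/8]
  Y: [5/8, 3/8]
P^3 =
  X: [5/8, 3/8]
  Y: [5/8, 3/8]

(P^3)[Y -> Y] = 3/8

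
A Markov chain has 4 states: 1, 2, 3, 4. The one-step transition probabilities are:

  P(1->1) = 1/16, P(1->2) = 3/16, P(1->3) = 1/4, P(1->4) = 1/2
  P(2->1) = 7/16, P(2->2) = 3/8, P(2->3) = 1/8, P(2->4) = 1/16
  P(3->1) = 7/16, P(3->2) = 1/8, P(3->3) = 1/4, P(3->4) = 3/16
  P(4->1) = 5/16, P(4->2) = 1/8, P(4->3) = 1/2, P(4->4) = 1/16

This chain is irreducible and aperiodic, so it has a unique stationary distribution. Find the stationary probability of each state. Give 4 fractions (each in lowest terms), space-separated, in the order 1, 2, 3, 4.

Answer: 362/1217 233/1217 689/2434 555/2434

Derivation:
The stationary distribution satisfies pi = pi * P, i.e.:
  pi_1 = 1/16*pi_1 + 7/16*pi_2 + 7/16*pi_3 + 5/16*pi_4
  pi_2 = 3/16*pi_1 + 3/8*pi_2 + 1/8*pi_3 + 1/8*pi_4
  pi_3 = 1/4*pi_1 + 1/8*pi_2 + 1/4*pi_3 + 1/2*pi_4
  pi_4 = 1/2*pi_1 + 1/16*pi_2 + 3/16*pi_3 + 1/16*pi_4
with normalization: pi_1 + pi_2 + pi_3 + pi_4 = 1.

Using the first 3 balance equations plus normalization, the linear system A*pi = b is:
  [-15/16, 7/16, 7/16, 5/16] . pi = 0
  [3/16, -5/8, 1/8, 1/8] . pi = 0
  [1/4, 1/8, -3/4, 1/2] . pi = 0
  [1, 1, 1, 1] . pi = 1

Solving yields:
  pi_1 = 362/1217
  pi_2 = 233/1217
  pi_3 = 689/2434
  pi_4 = 555/2434

Verification (pi * P):
  362/1217*1/16 + 233/1217*7/16 + 689/2434*7/16 + 555/2434*5/16 = 362/1217 = pi_1  (ok)
  362/1217*3/16 + 233/1217*3/8 + 689/2434*1/8 + 555/2434*1/8 = 233/1217 = pi_2  (ok)
  362/1217*1/4 + 233/1217*1/8 + 689/2434*1/4 + 555/2434*1/2 = 689/2434 = pi_3  (ok)
  362/1217*1/2 + 233/1217*1/16 + 689/2434*3/16 + 555/2434*1/16 = 555/2434 = pi_4  (ok)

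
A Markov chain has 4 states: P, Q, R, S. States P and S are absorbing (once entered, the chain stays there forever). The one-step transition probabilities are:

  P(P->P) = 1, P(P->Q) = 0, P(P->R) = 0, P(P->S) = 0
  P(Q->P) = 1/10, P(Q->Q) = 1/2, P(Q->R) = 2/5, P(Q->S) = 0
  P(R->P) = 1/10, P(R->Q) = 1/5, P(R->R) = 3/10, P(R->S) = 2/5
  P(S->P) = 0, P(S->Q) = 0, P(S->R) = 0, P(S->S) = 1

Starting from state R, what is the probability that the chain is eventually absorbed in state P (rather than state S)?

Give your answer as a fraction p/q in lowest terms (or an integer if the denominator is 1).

Let a_i = P(absorbed in P | start in state i).
Boundary conditions: a_P = 1, a_S = 0.
For each transient state i, a_i = sum_j P(i->j) * a_j:
  a_Q = 1/10*a_P + 1/2*a_Q + 2/5*a_R + 0*a_S
  a_R = 1/10*a_P + 1/5*a_Q + 3/10*a_R + 2/5*a_S

Substituting a_P = 1 and a_S = 0, rearrange to (I - Q) a = r where r[i] = P(i -> P):
  [1/2, -2/5] . (a_Q, a_R) = 1/10
  [-1/5, 7/10] . (a_Q, a_R) = 1/10

Solving yields:
  a_Q = 11/27
  a_R = 7/27

Starting state is R, so the absorption probability is a_R = 7/27.

Answer: 7/27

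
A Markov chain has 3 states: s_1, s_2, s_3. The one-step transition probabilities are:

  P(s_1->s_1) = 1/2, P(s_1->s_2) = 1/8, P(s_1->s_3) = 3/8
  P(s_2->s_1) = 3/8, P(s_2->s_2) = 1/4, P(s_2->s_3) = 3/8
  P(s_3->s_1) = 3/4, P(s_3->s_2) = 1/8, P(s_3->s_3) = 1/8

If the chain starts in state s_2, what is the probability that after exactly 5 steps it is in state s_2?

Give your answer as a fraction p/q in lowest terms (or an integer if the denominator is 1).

Answer: 2341/16384

Derivation:
Computing P^5 by repeated multiplication:
P^1 =
  s_1: [1/2, 1/8, 3/8]
  s_2: [3/8, 1/4, 3/8]
  s_3: [3/4, 1/8, 1/8]
P^2 =
  s_1: [37/64, 9/64, 9/32]
  s_2: [9/16, 5/32, 9/32]
  s_3: [33/64, 9/64, 11/32]
P^3 =
  s_1: [283/512, 73/512, 39/128]
  s_2: [141/256, 37/256, 39/128]
  s_3: [291/512, 73/512, 37/128]
P^4 =
  s_1: [2287/4096, 585/4096, 153/512]
  s_2: [1143/2048, 293/2048, 153/512]
  s_3: [2271/4096, 585/4096, 155/512]
P^5 =
  s_1: [18247/32768, 4681/32768, 615/2048]
  s_2: [9123/16384, 2341/16384, 615/2048]
  s_3: [18279/32768, 4681/32768, 613/2048]

(P^5)[s_2 -> s_2] = 2341/16384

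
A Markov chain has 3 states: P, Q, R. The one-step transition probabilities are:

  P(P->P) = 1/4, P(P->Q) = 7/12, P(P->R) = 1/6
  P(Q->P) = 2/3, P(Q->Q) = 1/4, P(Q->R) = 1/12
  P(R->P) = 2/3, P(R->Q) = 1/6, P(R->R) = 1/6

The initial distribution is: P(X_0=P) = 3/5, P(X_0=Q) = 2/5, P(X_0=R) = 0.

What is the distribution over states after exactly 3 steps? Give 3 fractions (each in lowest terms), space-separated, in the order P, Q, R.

Answer: 797/1728 3487/8640 73/540

Derivation:
Propagating the distribution step by step (d_{t+1} = d_t * P):
d_0 = (P=3/5, Q=2/5, R=0)
  d_1[P] = 3/5*1/4 + 2/5*2/3 + 0*2/3 = 5/12
  d_1[Q] = 3/5*7/12 + 2/5*1/4 + 0*1/6 = 9/20
  d_1[R] = 3/5*1/6 + 2/5*1/12 + 0*1/6 = 2/15
d_1 = (P=5/12, Q=9/20, R=2/15)
  d_2[P] = 5/12*1/4 + 9/20*2/3 + 2/15*2/3 = 71/144
  d_2[Q] = 5/12*7/12 + 9/20*1/4 + 2/15*1/6 = 17/45
  d_2[R] = 5/12*1/6 + 9/20*1/12 + 2/15*1/6 = 31/240
d_2 = (P=71/144, Q=17/45, R=31/240)
  d_3[P] = 71/144*1/4 + 17/45*2/3 + 31/240*2/3 = 797/1728
  d_3[Q] = 71/144*7/12 + 17/45*1/4 + 31/240*1/6 = 3487/8640
  d_3[R] = 71/144*1/6 + 17/45*1/12 + 31/240*1/6 = 73/540
d_3 = (P=797/1728, Q=3487/8640, R=73/540)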